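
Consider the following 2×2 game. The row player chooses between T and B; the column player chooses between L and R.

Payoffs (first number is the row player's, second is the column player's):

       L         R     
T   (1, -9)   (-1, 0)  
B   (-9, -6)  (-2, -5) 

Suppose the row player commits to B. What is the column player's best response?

Against B, the column player earns -6 from L and -5 from R.
So R is the best response.

R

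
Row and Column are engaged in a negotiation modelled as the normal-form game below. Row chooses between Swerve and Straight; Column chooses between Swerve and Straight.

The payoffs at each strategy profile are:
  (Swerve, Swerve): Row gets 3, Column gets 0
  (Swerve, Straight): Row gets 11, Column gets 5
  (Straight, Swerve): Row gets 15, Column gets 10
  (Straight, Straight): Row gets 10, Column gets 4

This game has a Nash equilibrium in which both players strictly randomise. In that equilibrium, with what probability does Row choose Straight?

5/11

Let x be the probability that Row plays Swerve. In a completely mixed equilibrium, Column must be indifferent between Swerve and Straight.
Column's expected payoff from Swerve is 10(1−x); from Straight it is 5x + 4(1−x).
Setting these equal: −10x + 10 = x + 4, so x = 6/11.
Therefore Row plays Straight with probability 1 − 6/11 = 5/11.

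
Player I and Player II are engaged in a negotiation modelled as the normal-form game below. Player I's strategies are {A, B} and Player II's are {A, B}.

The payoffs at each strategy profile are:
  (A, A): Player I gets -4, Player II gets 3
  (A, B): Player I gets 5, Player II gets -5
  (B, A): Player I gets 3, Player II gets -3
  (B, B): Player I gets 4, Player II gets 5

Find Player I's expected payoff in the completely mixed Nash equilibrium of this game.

First find q, the probability Player II plays A, from Player I's indifference between A and B: −4q + 5(1−q) = 3q + 4(1−q), giving q = 1/8.
Since Player I is indifferent in equilibrium, Player I's expected payoff equals the payoff from either row against (1/8, 7/8). Using A: −4(1/8) + 5(7/8) = 31/8.

31/8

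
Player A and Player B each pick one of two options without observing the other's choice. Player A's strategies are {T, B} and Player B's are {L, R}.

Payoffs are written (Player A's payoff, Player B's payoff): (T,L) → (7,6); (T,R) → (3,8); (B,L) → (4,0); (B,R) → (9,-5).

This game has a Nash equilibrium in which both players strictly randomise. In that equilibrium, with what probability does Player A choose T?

5/7

Let p be the probability that Player A plays T. In a completely mixed equilibrium, Player B must be indifferent between L and R.
Player B's expected payoff from L is 6p; from R it is 8p − 5(1−p).
Setting these equal: 6p = 13p − 5, so p = 5/7.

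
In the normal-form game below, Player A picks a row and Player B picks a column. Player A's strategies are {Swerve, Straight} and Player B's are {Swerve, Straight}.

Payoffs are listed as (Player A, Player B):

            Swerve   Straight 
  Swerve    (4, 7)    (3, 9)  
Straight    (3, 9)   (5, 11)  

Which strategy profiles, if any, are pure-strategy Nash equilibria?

(Swerve, Swerve): Player B prefers Straight (9 > 7) — not an equilibrium.
(Swerve, Straight): Player A prefers Straight (5 > 3) — not an equilibrium.
(Straight, Swerve): Player A prefers Swerve (4 > 3); Player B prefers Straight (11 > 9) — not an equilibrium.
(Straight, Straight): Player A gets 5 ≥ 3 from Swerve, and Player B gets 11 ≥ 9 from Swerve — Nash equilibrium.

(Straight, Straight)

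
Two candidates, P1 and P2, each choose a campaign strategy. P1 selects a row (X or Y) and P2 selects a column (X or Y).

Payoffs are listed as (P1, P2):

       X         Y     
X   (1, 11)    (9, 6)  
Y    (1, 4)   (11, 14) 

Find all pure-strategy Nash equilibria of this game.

(X, X) and (Y, Y)

(X, X): P1 gets 1 ≥ 1 from Y, and P2 gets 11 ≥ 6 from Y — Nash equilibrium.
(X, Y): P1 prefers Y (11 > 9); P2 prefers X (11 > 6) — not an equilibrium.
(Y, X): P2 prefers Y (14 > 4) — not an equilibrium.
(Y, Y): P1 gets 11 ≥ 9 from X, and P2 gets 14 ≥ 4 from X — Nash equilibrium.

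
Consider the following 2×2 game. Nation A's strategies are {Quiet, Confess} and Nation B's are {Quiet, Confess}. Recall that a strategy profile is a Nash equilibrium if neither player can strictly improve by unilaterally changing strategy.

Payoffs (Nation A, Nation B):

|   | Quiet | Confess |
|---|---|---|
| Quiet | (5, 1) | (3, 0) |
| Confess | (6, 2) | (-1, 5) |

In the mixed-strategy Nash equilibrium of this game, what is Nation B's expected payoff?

5/4

First find p, the probability Nation A plays Quiet, from Nation B's indifference between Quiet and Confess: p + 2(1−p) = 5(1−p), giving p = 3/4.
Since Nation B is indifferent in equilibrium, Nation B's expected payoff equals the payoff from either column against (3/4, 1/4). Using Quiet: (3/4) + 2(1/4) = 5/4.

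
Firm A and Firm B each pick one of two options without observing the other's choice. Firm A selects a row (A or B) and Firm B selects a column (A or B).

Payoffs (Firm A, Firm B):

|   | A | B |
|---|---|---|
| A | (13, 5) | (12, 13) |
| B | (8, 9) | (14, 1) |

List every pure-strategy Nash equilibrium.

none

(A, A): Firm B prefers B (13 > 5) — not an equilibrium.
(A, B): Firm A prefers B (14 > 12) — not an equilibrium.
(B, A): Firm A prefers A (13 > 8) — not an equilibrium.
(B, B): Firm B prefers A (9 > 1) — not an equilibrium.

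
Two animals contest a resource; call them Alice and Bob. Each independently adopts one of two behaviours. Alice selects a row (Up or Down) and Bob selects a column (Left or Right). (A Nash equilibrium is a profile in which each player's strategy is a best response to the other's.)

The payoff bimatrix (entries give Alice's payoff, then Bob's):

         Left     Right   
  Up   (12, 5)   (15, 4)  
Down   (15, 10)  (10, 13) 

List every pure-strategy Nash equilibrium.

(Up, Left): Alice prefers Down (15 > 12) — not an equilibrium.
(Up, Right): Bob prefers Left (5 > 4) — not an equilibrium.
(Down, Left): Bob prefers Right (13 > 10) — not an equilibrium.
(Down, Right): Alice prefers Up (15 > 10) — not an equilibrium.

none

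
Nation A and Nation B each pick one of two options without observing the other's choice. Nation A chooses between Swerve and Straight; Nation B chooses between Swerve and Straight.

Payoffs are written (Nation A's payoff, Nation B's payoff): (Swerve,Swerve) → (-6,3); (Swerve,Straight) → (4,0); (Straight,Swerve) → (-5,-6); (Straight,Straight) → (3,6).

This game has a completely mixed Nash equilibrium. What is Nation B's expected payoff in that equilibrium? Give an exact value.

First find p, the probability Nation A plays Swerve, from Nation B's indifference between Swerve and Straight: 3p − 6(1−p) = 6(1−p), giving p = 4/5.
Since Nation B is indifferent in equilibrium, Nation B's expected payoff equals the payoff from either column against (4/5, 1/5). Using Swerve: 3(4/5) − 6(1/5) = 6/5.

6/5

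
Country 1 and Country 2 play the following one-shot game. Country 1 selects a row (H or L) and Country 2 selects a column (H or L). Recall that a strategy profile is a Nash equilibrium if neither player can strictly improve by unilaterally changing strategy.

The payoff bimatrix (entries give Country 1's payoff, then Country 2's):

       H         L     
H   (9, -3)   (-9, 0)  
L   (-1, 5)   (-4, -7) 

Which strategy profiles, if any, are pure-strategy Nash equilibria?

(H, H): Country 2 prefers L (0 > -3) — not an equilibrium.
(H, L): Country 1 prefers L (-4 > -9) — not an equilibrium.
(L, H): Country 1 prefers H (9 > -1) — not an equilibrium.
(L, L): Country 2 prefers H (5 > -7) — not an equilibrium.

none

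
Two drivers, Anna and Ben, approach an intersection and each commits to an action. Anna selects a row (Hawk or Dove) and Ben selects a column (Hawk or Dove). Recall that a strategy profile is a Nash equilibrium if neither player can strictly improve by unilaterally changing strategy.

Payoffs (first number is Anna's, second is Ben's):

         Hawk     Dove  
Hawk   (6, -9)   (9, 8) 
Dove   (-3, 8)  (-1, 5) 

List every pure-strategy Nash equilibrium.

(Hawk, Hawk): Ben prefers Dove (8 > -9) — not an equilibrium.
(Hawk, Dove): Anna gets 9 ≥ -1 from Dove, and Ben gets 8 ≥ -9 from Hawk — Nash equilibrium.
(Dove, Hawk): Anna prefers Hawk (6 > -3) — not an equilibrium.
(Dove, Dove): Anna prefers Hawk (9 > -1); Ben prefers Hawk (8 > 5) — not an equilibrium.

(Hawk, Dove)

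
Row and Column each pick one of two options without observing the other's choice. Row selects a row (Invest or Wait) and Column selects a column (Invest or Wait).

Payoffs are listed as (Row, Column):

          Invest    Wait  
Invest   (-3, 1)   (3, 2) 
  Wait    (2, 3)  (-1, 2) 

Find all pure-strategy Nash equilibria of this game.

(Invest, Wait) and (Wait, Invest)

(Invest, Invest): Row prefers Wait (2 > -3); Column prefers Wait (2 > 1) — not an equilibrium.
(Invest, Wait): Row gets 3 ≥ -1 from Wait, and Column gets 2 ≥ 1 from Invest — Nash equilibrium.
(Wait, Invest): Row gets 2 ≥ -3 from Invest, and Column gets 3 ≥ 2 from Wait — Nash equilibrium.
(Wait, Wait): Row prefers Invest (3 > -1); Column prefers Invest (3 > 2) — not an equilibrium.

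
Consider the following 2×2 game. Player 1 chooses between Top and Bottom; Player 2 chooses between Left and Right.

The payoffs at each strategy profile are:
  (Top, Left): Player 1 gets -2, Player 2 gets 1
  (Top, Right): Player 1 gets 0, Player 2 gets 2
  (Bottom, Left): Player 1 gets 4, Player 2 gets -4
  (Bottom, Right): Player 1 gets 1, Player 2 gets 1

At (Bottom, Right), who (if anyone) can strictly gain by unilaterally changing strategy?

Player 1 at (Bottom, Right) earns 1; deviating to Top yields 0 — not better.
Player 2 earns 1; deviating to Left yields -4 — not better.
Neither player can strictly improve; the profile is a Nash equilibrium.

Neither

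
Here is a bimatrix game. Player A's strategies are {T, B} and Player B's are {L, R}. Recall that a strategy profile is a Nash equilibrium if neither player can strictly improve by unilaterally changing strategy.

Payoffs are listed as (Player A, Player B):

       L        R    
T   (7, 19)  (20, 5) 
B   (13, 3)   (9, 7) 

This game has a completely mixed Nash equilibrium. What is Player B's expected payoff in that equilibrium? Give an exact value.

First find p, the probability Player A plays T, from Player B's indifference between L and R: 19p + 3(1−p) = 5p + 7(1−p), giving p = 2/9.
Since Player B is indifferent in equilibrium, Player B's expected payoff equals the payoff from either column against (2/9, 7/9). Using L: 19(2/9) + 3(7/9) = 59/9.

59/9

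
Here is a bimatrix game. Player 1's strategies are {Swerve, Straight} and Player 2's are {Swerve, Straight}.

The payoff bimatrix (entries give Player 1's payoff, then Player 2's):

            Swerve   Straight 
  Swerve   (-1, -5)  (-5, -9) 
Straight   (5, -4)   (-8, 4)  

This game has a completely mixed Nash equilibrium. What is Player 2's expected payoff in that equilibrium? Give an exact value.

-14/3

First find p, the probability Player 1 plays Swerve, from Player 2's indifference between Swerve and Straight: −5p − 4(1−p) = −9p + 4(1−p), giving p = 2/3.
Since Player 2 is indifferent in equilibrium, Player 2's expected payoff equals the payoff from either column against (2/3, 1/3). Using Swerve: −5(2/3) − 4(1/3) = -14/3.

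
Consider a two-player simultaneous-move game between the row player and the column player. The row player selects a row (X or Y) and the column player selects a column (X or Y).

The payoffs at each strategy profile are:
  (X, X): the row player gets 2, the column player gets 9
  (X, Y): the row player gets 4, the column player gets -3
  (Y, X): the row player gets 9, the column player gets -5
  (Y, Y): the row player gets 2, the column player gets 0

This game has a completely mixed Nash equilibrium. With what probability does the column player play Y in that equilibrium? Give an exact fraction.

Let y be the probability that the column player plays X. In a completely mixed equilibrium, the row player must be indifferent between X and Y.
The row player's expected payoff from X is 2y + 4(1−y); from Y it is 9y + 2(1−y).
Setting these equal: −2y + 4 = 7y + 2, so y = 2/9.
Therefore the column player plays Y with probability 1 − 2/9 = 7/9.

7/9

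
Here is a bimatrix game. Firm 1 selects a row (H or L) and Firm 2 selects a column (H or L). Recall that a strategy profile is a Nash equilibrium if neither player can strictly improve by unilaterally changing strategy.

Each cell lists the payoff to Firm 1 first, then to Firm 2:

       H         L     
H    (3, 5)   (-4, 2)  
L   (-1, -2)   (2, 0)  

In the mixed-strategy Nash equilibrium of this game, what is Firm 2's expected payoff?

4/5

First find p, the probability Firm 1 plays H, from Firm 2's indifference between H and L: 5p − 2(1−p) = 2p, giving p = 2/5.
Since Firm 2 is indifferent in equilibrium, Firm 2's expected payoff equals the payoff from either column against (2/5, 3/5). Using H: 5(2/5) − 2(3/5) = 4/5.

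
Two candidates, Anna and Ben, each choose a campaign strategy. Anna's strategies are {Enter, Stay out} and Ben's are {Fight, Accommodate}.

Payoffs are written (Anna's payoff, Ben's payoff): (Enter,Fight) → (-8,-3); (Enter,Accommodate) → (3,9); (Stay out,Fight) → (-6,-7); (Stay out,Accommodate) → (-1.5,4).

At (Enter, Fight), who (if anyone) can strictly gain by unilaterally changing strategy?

Anna at (Enter, Fight) earns -8; deviating to Stay out yields -6 — a strict improvement.
Ben earns -3; deviating to Accommodate yields 9 — a strict improvement.
Both Anna and Ben have strictly profitable deviations.

Both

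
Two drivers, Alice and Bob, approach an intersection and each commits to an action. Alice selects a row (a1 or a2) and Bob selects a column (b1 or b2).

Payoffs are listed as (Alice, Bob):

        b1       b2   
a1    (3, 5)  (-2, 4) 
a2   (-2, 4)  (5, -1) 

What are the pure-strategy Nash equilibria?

(a1, b1)

(a1, b1): Alice gets 3 ≥ -2 from a2, and Bob gets 5 ≥ 4 from b2 — Nash equilibrium.
(a1, b2): Alice prefers a2 (5 > -2); Bob prefers b1 (5 > 4) — not an equilibrium.
(a2, b1): Alice prefers a1 (3 > -2) — not an equilibrium.
(a2, b2): Bob prefers b1 (4 > -1) — not an equilibrium.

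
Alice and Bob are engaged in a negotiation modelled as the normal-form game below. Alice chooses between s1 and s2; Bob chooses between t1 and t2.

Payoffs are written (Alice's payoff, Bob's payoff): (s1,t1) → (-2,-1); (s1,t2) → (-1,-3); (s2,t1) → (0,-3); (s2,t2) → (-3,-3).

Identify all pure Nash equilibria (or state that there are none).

(s2, t1)

(s1, t1): Alice prefers s2 (0 > -2) — not an equilibrium.
(s1, t2): Bob prefers t1 (-1 > -3) — not an equilibrium.
(s2, t1): Alice gets 0 ≥ -2 from s1, and Bob gets -3 ≥ -3 from t2 — Nash equilibrium.
(s2, t2): Alice prefers s1 (-1 > -3) — not an equilibrium.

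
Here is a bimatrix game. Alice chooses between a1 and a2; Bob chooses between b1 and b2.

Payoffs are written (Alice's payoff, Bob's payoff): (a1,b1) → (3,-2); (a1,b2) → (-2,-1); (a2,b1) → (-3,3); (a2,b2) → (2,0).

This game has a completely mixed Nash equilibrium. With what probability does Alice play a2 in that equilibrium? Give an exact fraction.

Let x be the probability that Alice plays a1. In a completely mixed equilibrium, Bob must be indifferent between b1 and b2.
Bob's expected payoff from b1 is −2x + 3(1−x); from b2 it is −x.
Setting these equal: −5x + 3 = −x, so x = 3/4.
Therefore Alice plays a2 with probability 1 − 3/4 = 1/4.

1/4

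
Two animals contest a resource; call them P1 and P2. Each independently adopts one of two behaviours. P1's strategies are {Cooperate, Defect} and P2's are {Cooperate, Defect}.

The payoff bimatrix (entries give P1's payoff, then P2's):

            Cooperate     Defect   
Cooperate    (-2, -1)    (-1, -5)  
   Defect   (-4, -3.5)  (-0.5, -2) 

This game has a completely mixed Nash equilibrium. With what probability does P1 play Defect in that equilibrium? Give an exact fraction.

Let x be the probability that P1 plays Cooperate. In a completely mixed equilibrium, P2 must be indifferent between Cooperate and Defect.
P2's expected payoff from Cooperate is −x − 3.5(1−x); from Defect it is −5x − 2(1−x).
Setting these equal: 2.5x − 3.5 = −3x − 2, so x = 3/11.
Therefore P1 plays Defect with probability 1 − 3/11 = 8/11.

8/11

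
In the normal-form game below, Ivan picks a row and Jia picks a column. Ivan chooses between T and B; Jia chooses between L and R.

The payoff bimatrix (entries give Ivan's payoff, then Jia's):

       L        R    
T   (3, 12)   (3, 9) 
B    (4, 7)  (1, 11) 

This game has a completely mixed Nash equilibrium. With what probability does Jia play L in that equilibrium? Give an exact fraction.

2/3

Let y be the probability that Jia plays L. In a completely mixed equilibrium, Ivan must be indifferent between T and B.
Ivan's expected payoff from T is 3y + 3(1−y); from B it is 4y + (1−y).
Setting these equal: 3 = 3y + 1, so y = 2/3.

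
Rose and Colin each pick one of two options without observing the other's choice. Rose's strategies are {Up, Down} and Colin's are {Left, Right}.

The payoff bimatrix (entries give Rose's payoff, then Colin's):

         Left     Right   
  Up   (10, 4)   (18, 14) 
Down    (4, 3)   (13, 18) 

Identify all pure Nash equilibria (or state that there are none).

(Up, Left): Colin prefers Right (14 > 4) — not an equilibrium.
(Up, Right): Rose gets 18 ≥ 13 from Down, and Colin gets 14 ≥ 4 from Left — Nash equilibrium.
(Down, Left): Rose prefers Up (10 > 4); Colin prefers Right (18 > 3) — not an equilibrium.
(Down, Right): Rose prefers Up (18 > 13) — not an equilibrium.

(Up, Right)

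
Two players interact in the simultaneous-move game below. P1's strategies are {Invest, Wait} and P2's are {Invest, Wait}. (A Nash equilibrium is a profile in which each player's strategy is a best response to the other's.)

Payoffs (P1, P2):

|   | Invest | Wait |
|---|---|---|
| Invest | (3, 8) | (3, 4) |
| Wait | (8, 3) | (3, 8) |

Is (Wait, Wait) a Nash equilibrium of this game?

Yes

At (Wait, Wait), P1 earns 3; switching to Invest would give 3, so P1 has no profitable deviation.
P2 earns 8; switching to Invest would give 3, so P2 has no profitable deviation.
Neither player can gain by a unilateral deviation, so this profile is a Nash equilibrium.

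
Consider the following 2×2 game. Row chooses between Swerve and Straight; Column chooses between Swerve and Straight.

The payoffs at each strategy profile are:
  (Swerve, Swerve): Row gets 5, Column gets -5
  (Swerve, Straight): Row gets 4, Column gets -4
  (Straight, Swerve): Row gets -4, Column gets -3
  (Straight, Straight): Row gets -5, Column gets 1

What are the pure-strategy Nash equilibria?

(Swerve, Swerve): Column prefers Straight (-4 > -5) — not an equilibrium.
(Swerve, Straight): Row gets 4 ≥ -5 from Straight, and Column gets -4 ≥ -5 from Swerve — Nash equilibrium.
(Straight, Swerve): Row prefers Swerve (5 > -4); Column prefers Straight (1 > -3) — not an equilibrium.
(Straight, Straight): Row prefers Swerve (4 > -5) — not an equilibrium.

(Swerve, Straight)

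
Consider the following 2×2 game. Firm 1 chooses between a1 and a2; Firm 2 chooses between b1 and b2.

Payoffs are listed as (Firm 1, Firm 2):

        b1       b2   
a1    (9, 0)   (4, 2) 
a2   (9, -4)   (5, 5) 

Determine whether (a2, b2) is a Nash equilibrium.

Yes

At (a2, b2), Firm 1 earns 5; switching to a1 would give 4, so Firm 1 has no profitable deviation.
Firm 2 earns 5; switching to b1 would give -4, so Firm 2 has no profitable deviation.
Neither player can gain by a unilateral deviation, so this profile is a Nash equilibrium.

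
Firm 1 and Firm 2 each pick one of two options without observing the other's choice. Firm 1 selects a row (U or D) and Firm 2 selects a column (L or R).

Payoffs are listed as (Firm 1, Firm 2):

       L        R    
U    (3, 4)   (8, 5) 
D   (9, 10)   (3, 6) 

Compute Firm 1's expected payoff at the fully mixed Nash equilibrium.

First find y, the probability Firm 2 plays L, from Firm 1's indifference between U and D: 3y + 8(1−y) = 9y + 3(1−y), giving y = 5/11.
Since Firm 1 is indifferent in equilibrium, Firm 1's expected payoff equals the payoff from either row against (5/11, 6/11). Using U: 3(5/11) + 8(6/11) = 63/11.

63/11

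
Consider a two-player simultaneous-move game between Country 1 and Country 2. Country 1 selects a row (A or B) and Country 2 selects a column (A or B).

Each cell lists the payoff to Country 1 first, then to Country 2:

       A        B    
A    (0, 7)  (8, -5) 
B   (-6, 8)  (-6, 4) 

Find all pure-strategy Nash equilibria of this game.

(A, A): Country 1 gets 0 ≥ -6 from B, and Country 2 gets 7 ≥ -5 from B — Nash equilibrium.
(A, B): Country 2 prefers A (7 > -5) — not an equilibrium.
(B, A): Country 1 prefers A (0 > -6) — not an equilibrium.
(B, B): Country 1 prefers A (8 > -6); Country 2 prefers A (8 > 4) — not an equilibrium.

(A, A)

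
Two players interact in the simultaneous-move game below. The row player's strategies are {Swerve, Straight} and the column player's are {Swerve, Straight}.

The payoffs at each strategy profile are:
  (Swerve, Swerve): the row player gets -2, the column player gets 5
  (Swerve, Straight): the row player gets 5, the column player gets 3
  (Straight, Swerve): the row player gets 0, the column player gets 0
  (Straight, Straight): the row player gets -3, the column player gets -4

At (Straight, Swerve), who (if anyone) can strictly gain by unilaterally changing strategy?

The row player at (Straight, Swerve) earns 0; deviating to Swerve yields -2 — not better.
The column player earns 0; deviating to Straight yields -4 — not better.
Neither player can strictly improve; the profile is a Nash equilibrium.

Neither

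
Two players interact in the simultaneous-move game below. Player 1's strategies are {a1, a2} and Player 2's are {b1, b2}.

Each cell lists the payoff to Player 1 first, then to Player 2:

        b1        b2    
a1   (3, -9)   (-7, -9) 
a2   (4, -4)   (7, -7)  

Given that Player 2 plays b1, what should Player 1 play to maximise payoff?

Against b1, Player 1 earns 3 from a1 and 4 from a2.
So a2 is the best response.

a2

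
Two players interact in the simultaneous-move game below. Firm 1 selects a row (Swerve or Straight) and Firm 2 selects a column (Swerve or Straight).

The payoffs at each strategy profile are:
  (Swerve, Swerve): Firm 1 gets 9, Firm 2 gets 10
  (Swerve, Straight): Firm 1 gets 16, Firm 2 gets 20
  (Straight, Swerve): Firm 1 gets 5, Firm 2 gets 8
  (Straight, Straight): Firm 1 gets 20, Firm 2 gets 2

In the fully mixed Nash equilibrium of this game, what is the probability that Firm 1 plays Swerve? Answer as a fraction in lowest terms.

Let r be the probability that Firm 1 plays Swerve. In a completely mixed equilibrium, Firm 2 must be indifferent between Swerve and Straight.
Firm 2's expected payoff from Swerve is 10r + 8(1−r); from Straight it is 20r + 2(1−r).
Setting these equal: 2r + 8 = 18r + 2, so r = 3/8.

3/8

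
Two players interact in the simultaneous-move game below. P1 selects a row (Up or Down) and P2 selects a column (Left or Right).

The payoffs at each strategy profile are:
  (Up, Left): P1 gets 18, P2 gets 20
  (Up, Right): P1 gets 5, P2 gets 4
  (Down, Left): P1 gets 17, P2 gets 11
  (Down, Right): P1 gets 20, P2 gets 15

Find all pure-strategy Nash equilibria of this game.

(Up, Left): P1 gets 18 ≥ 17 from Down, and P2 gets 20 ≥ 4 from Right — Nash equilibrium.
(Up, Right): P1 prefers Down (20 > 5); P2 prefers Left (20 > 4) — not an equilibrium.
(Down, Left): P1 prefers Up (18 > 17); P2 prefers Right (15 > 11) — not an equilibrium.
(Down, Right): P1 gets 20 ≥ 5 from Up, and P2 gets 15 ≥ 11 from Left — Nash equilibrium.

(Up, Left) and (Down, Right)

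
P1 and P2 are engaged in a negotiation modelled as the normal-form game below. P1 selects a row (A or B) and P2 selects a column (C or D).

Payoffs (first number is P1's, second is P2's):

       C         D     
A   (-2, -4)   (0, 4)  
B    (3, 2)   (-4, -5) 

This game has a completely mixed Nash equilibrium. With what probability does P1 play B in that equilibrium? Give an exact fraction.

Let r be the probability that P1 plays A. In a completely mixed equilibrium, P2 must be indifferent between C and D.
P2's expected payoff from C is −4r + 2(1−r); from D it is 4r − 5(1−r).
Setting these equal: −6r + 2 = 9r − 5, so r = 7/15.
Therefore P1 plays B with probability 1 − 7/15 = 8/15.

8/15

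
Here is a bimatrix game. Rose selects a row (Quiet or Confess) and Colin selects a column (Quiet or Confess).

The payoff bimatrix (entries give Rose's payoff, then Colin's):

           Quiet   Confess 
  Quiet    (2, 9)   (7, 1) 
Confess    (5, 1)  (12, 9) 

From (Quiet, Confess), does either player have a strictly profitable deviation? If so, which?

Rose at (Quiet, Confess) earns 7; deviating to Confess yields 12 — a strict improvement.
Colin earns 1; deviating to Quiet yields 9 — a strict improvement.
Both Rose and Colin have strictly profitable deviations.

Both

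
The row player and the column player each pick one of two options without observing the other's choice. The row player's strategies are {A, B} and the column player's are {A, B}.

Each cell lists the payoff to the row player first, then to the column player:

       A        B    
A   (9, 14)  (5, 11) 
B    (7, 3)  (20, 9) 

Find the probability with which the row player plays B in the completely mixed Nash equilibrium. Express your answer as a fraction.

1/3

Let p be the probability that the row player plays A. In a completely mixed equilibrium, the column player must be indifferent between A and B.
The column player's expected payoff from A is 14p + 3(1−p); from B it is 11p + 9(1−p).
Setting these equal: 11p + 3 = 2p + 9, so p = 2/3.
Therefore the row player plays B with probability 1 − 2/3 = 1/3.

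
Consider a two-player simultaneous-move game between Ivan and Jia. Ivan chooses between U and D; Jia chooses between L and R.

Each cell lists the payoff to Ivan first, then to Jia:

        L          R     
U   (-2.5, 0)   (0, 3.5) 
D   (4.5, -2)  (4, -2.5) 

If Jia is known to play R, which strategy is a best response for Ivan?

Against R, Ivan earns 0 from U and 4 from D.
So D is the best response.

D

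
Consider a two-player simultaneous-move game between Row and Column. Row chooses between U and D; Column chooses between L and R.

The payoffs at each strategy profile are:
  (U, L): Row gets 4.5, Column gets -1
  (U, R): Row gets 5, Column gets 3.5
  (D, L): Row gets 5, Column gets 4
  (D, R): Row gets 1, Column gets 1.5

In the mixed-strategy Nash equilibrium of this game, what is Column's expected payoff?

31/14

First find p, the probability Row plays U, from Column's indifference between L and R: −p + 4(1−p) = 3.5p + 1.5(1−p), giving p = 5/14.
Since Column is indifferent in equilibrium, Column's expected payoff equals the payoff from either column against (5/14, 9/14). Using L: −(5/14) + 4(9/14) = 31/14.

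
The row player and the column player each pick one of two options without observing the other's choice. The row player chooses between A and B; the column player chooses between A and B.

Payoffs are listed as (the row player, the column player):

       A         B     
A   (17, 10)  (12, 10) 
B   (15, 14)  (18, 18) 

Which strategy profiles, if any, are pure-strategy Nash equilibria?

(A, A) and (B, B)

(A, A): the row player gets 17 ≥ 15 from B, and the column player gets 10 ≥ 10 from B — Nash equilibrium.
(A, B): the row player prefers B (18 > 12) — not an equilibrium.
(B, A): the row player prefers A (17 > 15); the column player prefers B (18 > 14) — not an equilibrium.
(B, B): the row player gets 18 ≥ 12 from A, and the column player gets 18 ≥ 14 from A — Nash equilibrium.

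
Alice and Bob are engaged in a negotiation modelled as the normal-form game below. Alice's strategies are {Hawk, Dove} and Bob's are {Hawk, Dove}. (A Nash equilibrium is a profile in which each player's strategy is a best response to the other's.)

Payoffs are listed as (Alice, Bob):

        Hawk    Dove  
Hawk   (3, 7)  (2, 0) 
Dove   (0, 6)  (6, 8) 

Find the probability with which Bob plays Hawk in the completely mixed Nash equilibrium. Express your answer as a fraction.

4/7

Let c be the probability that Bob plays Hawk. In a completely mixed equilibrium, Alice must be indifferent between Hawk and Dove.
Alice's expected payoff from Hawk is 3c + 2(1−c); from Dove it is 6(1−c).
Setting these equal: c + 2 = −6c + 6, so c = 4/7.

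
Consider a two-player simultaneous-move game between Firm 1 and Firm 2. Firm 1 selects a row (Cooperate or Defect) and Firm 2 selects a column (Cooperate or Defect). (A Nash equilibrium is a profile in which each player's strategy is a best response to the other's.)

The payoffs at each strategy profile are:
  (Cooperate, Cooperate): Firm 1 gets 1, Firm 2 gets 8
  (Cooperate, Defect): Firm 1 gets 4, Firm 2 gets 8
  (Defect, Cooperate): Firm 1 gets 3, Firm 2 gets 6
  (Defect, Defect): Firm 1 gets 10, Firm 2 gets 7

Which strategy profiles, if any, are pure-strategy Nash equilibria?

(Cooperate, Cooperate): Firm 1 prefers Defect (3 > 1) — not an equilibrium.
(Cooperate, Defect): Firm 1 prefers Defect (10 > 4) — not an equilibrium.
(Defect, Cooperate): Firm 2 prefers Defect (7 > 6) — not an equilibrium.
(Defect, Defect): Firm 1 gets 10 ≥ 4 from Cooperate, and Firm 2 gets 7 ≥ 6 from Cooperate — Nash equilibrium.

(Defect, Defect)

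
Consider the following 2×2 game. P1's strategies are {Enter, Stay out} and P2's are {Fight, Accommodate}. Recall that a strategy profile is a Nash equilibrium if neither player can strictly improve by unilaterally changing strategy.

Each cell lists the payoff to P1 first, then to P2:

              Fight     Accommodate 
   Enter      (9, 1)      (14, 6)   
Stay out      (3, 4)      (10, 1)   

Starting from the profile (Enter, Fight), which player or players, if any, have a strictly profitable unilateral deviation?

P1 at (Enter, Fight) earns 9; deviating to Stay out yields 3 — not better.
P2 earns 1; deviating to Accommodate yields 6 — a strict improvement.
Only P2 has a strictly profitable deviation.

P2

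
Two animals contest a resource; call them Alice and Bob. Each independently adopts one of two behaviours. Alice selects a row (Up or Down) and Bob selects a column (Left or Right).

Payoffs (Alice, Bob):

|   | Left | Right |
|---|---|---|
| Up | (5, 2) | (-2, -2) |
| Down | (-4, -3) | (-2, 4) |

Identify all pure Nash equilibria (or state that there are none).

(Up, Left): Alice gets 5 ≥ -4 from Down, and Bob gets 2 ≥ -2 from Right — Nash equilibrium.
(Up, Right): Bob prefers Left (2 > -2) — not an equilibrium.
(Down, Left): Alice prefers Up (5 > -4); Bob prefers Right (4 > -3) — not an equilibrium.
(Down, Right): Alice gets -2 ≥ -2 from Up, and Bob gets 4 ≥ -3 from Left — Nash equilibrium.

(Up, Left) and (Down, Right)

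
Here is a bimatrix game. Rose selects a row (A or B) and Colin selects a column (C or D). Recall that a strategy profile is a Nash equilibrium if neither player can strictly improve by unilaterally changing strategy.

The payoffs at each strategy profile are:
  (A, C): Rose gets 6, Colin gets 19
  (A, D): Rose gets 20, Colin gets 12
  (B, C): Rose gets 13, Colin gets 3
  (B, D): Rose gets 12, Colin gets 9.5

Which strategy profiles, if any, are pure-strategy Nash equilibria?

(A, C): Rose prefers B (13 > 6) — not an equilibrium.
(A, D): Colin prefers C (19 > 12) — not an equilibrium.
(B, C): Colin prefers D (9.5 > 3) — not an equilibrium.
(B, D): Rose prefers A (20 > 12) — not an equilibrium.

none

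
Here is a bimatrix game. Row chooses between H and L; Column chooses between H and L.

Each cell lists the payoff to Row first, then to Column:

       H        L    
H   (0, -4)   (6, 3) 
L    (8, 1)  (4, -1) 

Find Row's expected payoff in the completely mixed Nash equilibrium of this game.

First find y, the probability Column plays H, from Row's indifference between H and L: 6(1−y) = 8y + 4(1−y), giving y = 1/5.
Since Row is indifferent in equilibrium, Row's expected payoff equals the payoff from either row against (1/5, 4/5). Using H: 6(4/5) = 24/5.

24/5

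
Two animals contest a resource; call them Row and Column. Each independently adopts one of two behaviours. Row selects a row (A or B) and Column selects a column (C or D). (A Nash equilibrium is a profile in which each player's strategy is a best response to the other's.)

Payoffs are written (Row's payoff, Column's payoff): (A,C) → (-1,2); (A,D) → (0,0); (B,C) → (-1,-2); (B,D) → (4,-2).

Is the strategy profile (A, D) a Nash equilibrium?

No

At (A, D), Row earns 0; switching to B would give 4, so Row would deviate.
Column earns 0; switching to C would give 2, so Column would deviate.
Since at least one player can profitably deviate, this is not a Nash equilibrium.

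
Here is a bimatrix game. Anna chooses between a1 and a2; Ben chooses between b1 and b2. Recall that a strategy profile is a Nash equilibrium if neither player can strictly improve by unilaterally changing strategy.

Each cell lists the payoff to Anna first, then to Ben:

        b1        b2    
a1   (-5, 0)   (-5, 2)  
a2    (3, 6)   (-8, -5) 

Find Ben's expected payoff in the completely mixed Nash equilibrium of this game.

12/13

First find x, the probability Anna plays a1, from Ben's indifference between b1 and b2: 6(1−x) = 2x − 5(1−x), giving x = 11/13.
Since Ben is indifferent in equilibrium, Ben's expected payoff equals the payoff from either column against (11/13, 2/13). Using b1: 6(2/13) = 12/13.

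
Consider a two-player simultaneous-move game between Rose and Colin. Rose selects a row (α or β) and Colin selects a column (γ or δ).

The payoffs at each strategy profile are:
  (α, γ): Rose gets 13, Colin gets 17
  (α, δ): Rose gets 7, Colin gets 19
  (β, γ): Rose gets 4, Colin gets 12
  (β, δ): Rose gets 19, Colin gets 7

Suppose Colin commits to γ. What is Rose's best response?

Against γ, Rose earns 13 from α and 4 from β.
So α is the best response.

α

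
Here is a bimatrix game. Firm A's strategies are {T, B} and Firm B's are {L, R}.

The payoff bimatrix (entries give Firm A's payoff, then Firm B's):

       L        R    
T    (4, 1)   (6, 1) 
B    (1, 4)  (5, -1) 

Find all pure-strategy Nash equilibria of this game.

(T, L): Firm A gets 4 ≥ 1 from B, and Firm B gets 1 ≥ 1 from R — Nash equilibrium.
(T, R): Firm A gets 6 ≥ 5 from B, and Firm B gets 1 ≥ 1 from L — Nash equilibrium.
(B, L): Firm A prefers T (4 > 1) — not an equilibrium.
(B, R): Firm A prefers T (6 > 5); Firm B prefers L (4 > -1) — not an equilibrium.

(T, L) and (T, R)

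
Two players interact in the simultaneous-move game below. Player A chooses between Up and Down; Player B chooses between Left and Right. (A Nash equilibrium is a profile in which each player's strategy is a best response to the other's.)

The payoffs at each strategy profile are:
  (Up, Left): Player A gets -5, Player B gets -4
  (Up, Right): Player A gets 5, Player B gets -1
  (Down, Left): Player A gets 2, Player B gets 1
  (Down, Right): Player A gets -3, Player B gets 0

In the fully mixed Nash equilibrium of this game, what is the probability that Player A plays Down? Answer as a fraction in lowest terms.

Let p be the probability that Player A plays Up. In a completely mixed equilibrium, Player B must be indifferent between Left and Right.
Player B's expected payoff from Left is −4p + (1−p); from Right it is −p.
Setting these equal: −5p + 1 = −p, so p = 1/4.
Therefore Player A plays Down with probability 1 − 1/4 = 3/4.

3/4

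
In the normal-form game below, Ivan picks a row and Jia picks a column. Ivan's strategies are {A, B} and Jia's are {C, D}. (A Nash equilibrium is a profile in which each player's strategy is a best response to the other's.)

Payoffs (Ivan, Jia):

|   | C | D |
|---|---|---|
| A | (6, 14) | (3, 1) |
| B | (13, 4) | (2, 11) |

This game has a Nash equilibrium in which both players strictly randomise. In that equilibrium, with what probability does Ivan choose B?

13/20

Let r be the probability that Ivan plays A. In a completely mixed equilibrium, Jia must be indifferent between C and D.
Jia's expected payoff from C is 14r + 4(1−r); from D it is r + 11(1−r).
Setting these equal: 10r + 4 = −10r + 11, so r = 7/20.
Therefore Ivan plays B with probability 1 − 7/20 = 13/20.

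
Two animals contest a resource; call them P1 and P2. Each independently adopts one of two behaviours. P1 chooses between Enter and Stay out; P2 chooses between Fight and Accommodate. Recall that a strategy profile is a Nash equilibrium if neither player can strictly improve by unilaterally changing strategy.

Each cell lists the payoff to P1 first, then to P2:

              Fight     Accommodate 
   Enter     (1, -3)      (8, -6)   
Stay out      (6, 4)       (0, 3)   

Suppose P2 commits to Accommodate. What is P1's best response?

Against Accommodate, P1 earns 8 from Enter and 0 from Stay out.
So Enter is the best response.

Enter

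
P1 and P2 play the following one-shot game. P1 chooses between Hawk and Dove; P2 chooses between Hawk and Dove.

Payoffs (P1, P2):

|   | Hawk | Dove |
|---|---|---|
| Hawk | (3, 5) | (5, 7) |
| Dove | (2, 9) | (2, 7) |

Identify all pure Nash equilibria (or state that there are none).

(Hawk, Dove)

(Hawk, Hawk): P2 prefers Dove (7 > 5) — not an equilibrium.
(Hawk, Dove): P1 gets 5 ≥ 2 from Dove, and P2 gets 7 ≥ 5 from Hawk — Nash equilibrium.
(Dove, Hawk): P1 prefers Hawk (3 > 2) — not an equilibrium.
(Dove, Dove): P1 prefers Hawk (5 > 2); P2 prefers Hawk (9 > 7) — not an equilibrium.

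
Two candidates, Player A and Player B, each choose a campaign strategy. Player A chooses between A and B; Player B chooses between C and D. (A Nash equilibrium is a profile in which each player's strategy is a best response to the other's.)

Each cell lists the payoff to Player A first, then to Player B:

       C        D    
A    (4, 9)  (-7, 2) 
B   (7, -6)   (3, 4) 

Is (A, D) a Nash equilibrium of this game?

No

At (A, D), Player A earns -7; switching to B would give 3, so Player A would deviate.
Player B earns 2; switching to C would give 9, so Player B would deviate.
Since at least one player can profitably deviate, this is not a Nash equilibrium.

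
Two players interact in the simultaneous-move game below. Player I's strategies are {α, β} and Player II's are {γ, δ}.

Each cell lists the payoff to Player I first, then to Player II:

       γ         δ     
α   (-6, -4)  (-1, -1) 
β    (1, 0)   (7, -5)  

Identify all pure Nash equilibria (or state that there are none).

(β, γ)

(α, γ): Player I prefers β (1 > -6); Player II prefers δ (-1 > -4) — not an equilibrium.
(α, δ): Player I prefers β (7 > -1) — not an equilibrium.
(β, γ): Player I gets 1 ≥ -6 from α, and Player II gets 0 ≥ -5 from δ — Nash equilibrium.
(β, δ): Player II prefers γ (0 > -5) — not an equilibrium.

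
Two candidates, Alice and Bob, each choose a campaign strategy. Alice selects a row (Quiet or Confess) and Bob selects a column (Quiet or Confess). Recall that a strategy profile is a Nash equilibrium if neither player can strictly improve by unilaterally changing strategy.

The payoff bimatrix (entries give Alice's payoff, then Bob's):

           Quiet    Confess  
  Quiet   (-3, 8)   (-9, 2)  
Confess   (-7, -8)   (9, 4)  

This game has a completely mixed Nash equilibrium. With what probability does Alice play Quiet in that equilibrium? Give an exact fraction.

2/3

Let x be the probability that Alice plays Quiet. In a completely mixed equilibrium, Bob must be indifferent between Quiet and Confess.
Bob's expected payoff from Quiet is 8x − 8(1−x); from Confess it is 2x + 4(1−x).
Setting these equal: 16x − 8 = −2x + 4, so x = 2/3.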